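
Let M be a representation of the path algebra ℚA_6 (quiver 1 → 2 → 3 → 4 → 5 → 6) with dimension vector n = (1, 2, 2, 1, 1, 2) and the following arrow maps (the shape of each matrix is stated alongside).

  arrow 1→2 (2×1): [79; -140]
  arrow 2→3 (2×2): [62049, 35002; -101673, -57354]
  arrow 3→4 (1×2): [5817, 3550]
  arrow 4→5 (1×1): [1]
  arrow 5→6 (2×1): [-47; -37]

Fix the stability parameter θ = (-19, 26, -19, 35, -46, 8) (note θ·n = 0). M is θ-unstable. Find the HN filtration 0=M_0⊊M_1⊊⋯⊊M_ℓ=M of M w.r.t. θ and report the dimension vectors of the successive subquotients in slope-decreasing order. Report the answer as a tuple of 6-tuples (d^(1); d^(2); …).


Barcode: M ≅ I[1,6], I[2,2], I[3,3], I[6,6]. HN layers by μ_θ (4 steps, strictly decreasing):
  μ^(1)=26; μ^(2)=8; μ^(3)=-1; μ^(4)=-19

((0, 1, 0, 0, 0, 0); (0, 0, 0, 0, 0, 2); (0, 1, 1, 1, 1, 0); (1, 0, 1, 0, 0, 0))


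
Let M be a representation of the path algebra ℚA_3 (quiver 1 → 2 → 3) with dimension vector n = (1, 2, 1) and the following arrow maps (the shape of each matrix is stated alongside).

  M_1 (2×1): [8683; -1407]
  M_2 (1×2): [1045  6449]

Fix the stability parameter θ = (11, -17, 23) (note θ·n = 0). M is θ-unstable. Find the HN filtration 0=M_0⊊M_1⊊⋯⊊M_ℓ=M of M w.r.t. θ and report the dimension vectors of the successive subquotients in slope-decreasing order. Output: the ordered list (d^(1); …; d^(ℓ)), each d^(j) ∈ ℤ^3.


Interval decomposition of M: I[1,3], I[2,2].
HN type (ℓ=3): μ^(1)=23; μ^(2)=-3; μ^(3)=-17

((0, 0, 1); (1, 1, 0); (0, 1, 0))


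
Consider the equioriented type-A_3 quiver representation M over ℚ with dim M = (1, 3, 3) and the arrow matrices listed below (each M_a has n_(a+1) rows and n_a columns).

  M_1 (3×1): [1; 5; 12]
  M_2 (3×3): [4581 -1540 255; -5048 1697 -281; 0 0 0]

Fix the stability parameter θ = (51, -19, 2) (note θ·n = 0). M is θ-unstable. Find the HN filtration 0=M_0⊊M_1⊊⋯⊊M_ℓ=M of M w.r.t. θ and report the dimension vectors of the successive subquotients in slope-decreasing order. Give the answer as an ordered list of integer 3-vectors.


Via rank(M_{q-1}∘⋯∘M_p): M ≅ I[1,3], I[2,2], I[2,3], I[3,3].
μ_θ-semistable layers: μ^(1)=34/3; μ^(2)=2; μ^(3)=-19

((1, 1, 1); (0, 0, 2); (0, 2, 0))


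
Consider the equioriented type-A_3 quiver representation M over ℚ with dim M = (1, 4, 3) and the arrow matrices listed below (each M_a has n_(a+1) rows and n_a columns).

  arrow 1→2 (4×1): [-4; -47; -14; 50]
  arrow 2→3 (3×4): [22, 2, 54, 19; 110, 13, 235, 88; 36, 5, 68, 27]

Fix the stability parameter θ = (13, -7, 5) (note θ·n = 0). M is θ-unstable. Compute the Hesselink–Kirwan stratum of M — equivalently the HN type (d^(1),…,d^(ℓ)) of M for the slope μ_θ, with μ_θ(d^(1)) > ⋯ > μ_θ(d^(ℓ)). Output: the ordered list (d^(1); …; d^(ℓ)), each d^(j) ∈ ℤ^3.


Barcode: M ≅ I[1,3], I[2,2], I[2,3]^2. HN layers by μ_θ (3 steps, strictly decreasing):
  μ^(1)=5; μ^(2)=3; μ^(3)=-7

((0, 0, 3); (1, 1, 0); (0, 3, 0))


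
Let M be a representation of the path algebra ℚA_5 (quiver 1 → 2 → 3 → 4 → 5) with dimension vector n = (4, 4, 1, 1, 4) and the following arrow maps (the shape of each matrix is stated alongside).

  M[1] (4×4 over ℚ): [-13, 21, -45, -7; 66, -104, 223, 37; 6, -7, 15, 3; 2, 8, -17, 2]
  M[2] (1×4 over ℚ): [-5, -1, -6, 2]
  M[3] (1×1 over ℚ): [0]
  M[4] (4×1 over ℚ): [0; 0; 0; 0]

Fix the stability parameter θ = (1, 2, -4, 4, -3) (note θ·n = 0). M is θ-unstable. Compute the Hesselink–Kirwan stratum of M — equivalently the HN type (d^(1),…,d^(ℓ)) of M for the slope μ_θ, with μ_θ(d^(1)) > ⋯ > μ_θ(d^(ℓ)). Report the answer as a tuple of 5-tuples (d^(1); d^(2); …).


Interval decomposition of M: I[1,2]^3, I[1,3], I[4,4], I[5,5]^4.
HN type (ℓ=5): μ^(1)=4; μ^(2)=2; μ^(3)=1; μ^(4)=-1/3; μ^(5)=-3

((0, 0, 0, 1, 0); (0, 3, 0, 0, 0); (3, 0, 0, 0, 0); (1, 1, 1, 0, 0); (0, 0, 0, 0, 4))


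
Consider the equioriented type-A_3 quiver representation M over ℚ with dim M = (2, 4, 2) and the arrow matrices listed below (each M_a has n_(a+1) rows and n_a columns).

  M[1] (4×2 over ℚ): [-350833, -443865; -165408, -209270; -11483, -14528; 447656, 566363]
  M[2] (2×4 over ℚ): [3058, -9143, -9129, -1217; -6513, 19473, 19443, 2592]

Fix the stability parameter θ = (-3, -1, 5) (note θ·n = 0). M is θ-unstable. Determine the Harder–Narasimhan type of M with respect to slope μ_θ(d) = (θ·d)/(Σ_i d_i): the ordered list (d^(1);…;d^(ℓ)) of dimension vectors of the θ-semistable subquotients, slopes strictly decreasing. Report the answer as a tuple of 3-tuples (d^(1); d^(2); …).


Interval decomposition of M: I[1,3]^2, I[2,2]^2.
HN type (ℓ=3): μ^(1)=5; μ^(2)=-1; μ^(3)=-3

((0, 0, 2); (0, 4, 0); (2, 0, 0))


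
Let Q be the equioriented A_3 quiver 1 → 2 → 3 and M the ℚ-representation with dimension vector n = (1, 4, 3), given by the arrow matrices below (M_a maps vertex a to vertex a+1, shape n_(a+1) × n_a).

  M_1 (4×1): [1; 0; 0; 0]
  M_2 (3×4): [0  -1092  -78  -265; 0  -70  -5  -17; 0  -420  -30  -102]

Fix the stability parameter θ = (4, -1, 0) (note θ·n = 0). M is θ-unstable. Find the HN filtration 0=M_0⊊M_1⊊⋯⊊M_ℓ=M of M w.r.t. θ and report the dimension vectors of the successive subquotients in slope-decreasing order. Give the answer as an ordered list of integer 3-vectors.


Barcode: M ≅ I[1,2], I[2,2], I[2,3]^2, I[3,3]. HN layers by μ_θ (3 steps, strictly decreasing):
  μ^(1)=3/2; μ^(2)=0; μ^(3)=-1

((1, 1, 0); (0, 0, 3); (0, 3, 0))


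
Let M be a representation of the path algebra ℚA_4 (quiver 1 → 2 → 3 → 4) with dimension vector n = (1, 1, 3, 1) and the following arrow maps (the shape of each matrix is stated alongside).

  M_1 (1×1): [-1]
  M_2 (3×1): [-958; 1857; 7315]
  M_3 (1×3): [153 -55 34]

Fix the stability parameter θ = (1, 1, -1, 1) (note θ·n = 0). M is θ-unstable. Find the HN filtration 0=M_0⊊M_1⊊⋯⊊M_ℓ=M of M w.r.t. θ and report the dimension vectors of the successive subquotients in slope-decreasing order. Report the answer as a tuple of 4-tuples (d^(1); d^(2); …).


Via rank(M_{q-1}∘⋯∘M_p): M ≅ I[1,4], I[3,3]^2.
μ_θ-semistable layers: μ^(1)=1; μ^(2)=1/3; μ^(3)=-1

((0, 0, 0, 1); (1, 1, 1, 0); (0, 0, 2, 0))


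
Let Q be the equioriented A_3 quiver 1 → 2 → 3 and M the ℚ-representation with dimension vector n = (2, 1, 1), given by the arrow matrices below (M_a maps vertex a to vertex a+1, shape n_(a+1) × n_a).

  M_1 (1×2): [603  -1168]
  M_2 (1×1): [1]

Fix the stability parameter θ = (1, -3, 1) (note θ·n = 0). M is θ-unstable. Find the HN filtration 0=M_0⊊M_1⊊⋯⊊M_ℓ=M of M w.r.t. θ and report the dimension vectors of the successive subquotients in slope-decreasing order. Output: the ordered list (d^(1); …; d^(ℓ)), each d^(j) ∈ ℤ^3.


Interval decomposition of M: I[1,1], I[1,3].
HN type (ℓ=2): μ^(1)=1; μ^(2)=-1

((1, 0, 1); (1, 1, 0))


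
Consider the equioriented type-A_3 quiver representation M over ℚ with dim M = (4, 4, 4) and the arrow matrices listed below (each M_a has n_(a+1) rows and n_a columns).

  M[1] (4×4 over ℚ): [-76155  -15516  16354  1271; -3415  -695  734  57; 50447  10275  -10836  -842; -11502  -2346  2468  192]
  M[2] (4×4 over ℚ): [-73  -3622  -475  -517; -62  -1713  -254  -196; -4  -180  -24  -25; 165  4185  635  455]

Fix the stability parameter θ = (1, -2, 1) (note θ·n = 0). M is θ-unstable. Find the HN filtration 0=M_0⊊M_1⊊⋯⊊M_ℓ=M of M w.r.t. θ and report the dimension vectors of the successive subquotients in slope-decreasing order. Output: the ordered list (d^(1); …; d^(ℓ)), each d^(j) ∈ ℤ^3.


Barcode: M ≅ I[1,2], I[1,3]^3, I[3,3]. HN layers by μ_θ (2 steps, strictly decreasing):
  μ^(1)=1; μ^(2)=-1/2

((0, 0, 4); (4, 4, 0))


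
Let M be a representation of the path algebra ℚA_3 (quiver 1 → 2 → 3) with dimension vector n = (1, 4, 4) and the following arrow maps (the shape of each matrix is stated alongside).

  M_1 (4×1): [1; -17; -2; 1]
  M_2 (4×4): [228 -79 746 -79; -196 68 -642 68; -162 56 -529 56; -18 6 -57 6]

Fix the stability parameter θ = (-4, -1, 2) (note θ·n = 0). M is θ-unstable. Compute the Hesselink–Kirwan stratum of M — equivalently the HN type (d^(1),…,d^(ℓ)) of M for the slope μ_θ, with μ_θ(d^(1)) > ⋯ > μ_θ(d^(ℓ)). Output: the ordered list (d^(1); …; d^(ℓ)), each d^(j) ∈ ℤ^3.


Via rank(M_{q-1}∘⋯∘M_p): M ≅ I[1,2], I[2,2], I[2,3]^2, I[3,3]^2.
μ_θ-semistable layers: μ^(1)=2; μ^(2)=-1; μ^(3)=-4

((0, 0, 4); (0, 4, 0); (1, 0, 0))


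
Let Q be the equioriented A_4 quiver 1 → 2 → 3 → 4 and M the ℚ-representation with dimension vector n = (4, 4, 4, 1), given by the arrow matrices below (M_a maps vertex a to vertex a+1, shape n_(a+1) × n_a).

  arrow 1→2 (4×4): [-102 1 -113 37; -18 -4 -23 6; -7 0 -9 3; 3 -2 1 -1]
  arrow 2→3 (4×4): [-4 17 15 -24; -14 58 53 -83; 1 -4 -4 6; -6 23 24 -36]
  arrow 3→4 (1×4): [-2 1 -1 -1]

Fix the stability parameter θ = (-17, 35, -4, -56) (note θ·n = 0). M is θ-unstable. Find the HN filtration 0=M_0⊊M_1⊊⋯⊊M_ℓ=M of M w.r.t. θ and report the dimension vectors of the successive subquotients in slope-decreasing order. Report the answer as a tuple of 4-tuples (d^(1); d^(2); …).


Barcode: M ≅ I[1,3]^3, I[1,4]. HN layers by μ_θ (3 steps, strictly decreasing):
  μ^(1)=31/2; μ^(2)=-25/3; μ^(3)=-17

((0, 3, 3, 0); (0, 1, 1, 1); (4, 0, 0, 0))


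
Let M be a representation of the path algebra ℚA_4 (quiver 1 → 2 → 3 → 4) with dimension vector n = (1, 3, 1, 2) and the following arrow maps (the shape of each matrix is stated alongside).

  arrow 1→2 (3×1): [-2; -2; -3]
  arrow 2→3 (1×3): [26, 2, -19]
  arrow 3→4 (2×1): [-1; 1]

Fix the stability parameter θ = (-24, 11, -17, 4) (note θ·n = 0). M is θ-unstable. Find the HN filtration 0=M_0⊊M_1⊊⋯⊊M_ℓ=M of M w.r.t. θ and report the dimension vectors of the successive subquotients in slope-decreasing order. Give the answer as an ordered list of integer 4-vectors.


Via rank(M_{q-1}∘⋯∘M_p): M ≅ I[1,4], I[2,2]^2, I[4,4].
μ_θ-semistable layers: μ^(1)=11; μ^(2)=4; μ^(3)=-3; μ^(4)=-24

((0, 2, 0, 0); (0, 0, 0, 2); (0, 1, 1, 0); (1, 0, 0, 0))


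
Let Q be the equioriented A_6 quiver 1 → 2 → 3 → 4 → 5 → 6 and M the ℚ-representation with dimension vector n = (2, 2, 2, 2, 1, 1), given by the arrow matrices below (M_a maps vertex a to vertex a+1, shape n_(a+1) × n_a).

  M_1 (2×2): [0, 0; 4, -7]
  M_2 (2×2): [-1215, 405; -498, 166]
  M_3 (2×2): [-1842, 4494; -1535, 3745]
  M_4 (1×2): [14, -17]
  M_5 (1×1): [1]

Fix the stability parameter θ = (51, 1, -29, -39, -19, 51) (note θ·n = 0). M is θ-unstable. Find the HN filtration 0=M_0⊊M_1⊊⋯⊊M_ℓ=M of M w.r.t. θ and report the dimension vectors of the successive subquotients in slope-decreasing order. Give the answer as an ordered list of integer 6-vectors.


Via rank(M_{q-1}∘⋯∘M_p): M ≅ I[1,1], I[1,6], I[2,2], I[3,3], I[4,4].
μ_θ-semistable layers: μ^(1)=51; μ^(2)=1; μ^(3)=-7; μ^(4)=-29; μ^(5)=-39

((1, 0, 0, 0, 0, 1); (0, 1, 0, 0, 0, 0); (1, 1, 1, 1, 1, 0); (0, 0, 1, 0, 0, 0); (0, 0, 0, 1, 0, 0))


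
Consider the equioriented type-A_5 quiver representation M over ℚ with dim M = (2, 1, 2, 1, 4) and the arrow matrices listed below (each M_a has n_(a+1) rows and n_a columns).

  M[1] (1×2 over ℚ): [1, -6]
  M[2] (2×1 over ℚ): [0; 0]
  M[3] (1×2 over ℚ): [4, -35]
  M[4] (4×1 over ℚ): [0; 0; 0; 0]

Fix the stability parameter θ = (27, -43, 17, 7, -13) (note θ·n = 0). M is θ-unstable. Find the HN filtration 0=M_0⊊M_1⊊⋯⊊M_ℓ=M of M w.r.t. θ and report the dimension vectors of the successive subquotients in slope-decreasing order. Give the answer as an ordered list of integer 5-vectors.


Via rank(M_{q-1}∘⋯∘M_p): M ≅ I[1,1], I[1,2], I[3,3], I[3,4], I[5,5]^4.
μ_θ-semistable layers: μ^(1)=27; μ^(2)=17; μ^(3)=12; μ^(4)=-8; μ^(5)=-13

((1, 0, 0, 0, 0); (0, 0, 1, 0, 0); (0, 0, 1, 1, 0); (1, 1, 0, 0, 0); (0, 0, 0, 0, 4))


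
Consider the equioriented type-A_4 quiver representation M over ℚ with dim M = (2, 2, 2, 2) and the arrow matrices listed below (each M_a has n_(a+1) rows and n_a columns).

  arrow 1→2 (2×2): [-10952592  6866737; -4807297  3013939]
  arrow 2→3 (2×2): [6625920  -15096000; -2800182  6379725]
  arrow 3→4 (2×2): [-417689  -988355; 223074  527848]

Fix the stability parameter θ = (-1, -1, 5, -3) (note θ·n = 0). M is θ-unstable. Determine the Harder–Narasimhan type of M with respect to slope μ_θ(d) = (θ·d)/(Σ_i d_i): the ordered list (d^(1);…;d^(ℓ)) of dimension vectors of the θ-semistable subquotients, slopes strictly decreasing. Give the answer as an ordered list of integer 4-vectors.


Via rank(M_{q-1}∘⋯∘M_p): M ≅ I[1,2], I[1,4], I[3,4].
μ_θ-semistable layers: μ^(1)=1; μ^(2)=-1

((0, 0, 2, 2); (2, 2, 0, 0))


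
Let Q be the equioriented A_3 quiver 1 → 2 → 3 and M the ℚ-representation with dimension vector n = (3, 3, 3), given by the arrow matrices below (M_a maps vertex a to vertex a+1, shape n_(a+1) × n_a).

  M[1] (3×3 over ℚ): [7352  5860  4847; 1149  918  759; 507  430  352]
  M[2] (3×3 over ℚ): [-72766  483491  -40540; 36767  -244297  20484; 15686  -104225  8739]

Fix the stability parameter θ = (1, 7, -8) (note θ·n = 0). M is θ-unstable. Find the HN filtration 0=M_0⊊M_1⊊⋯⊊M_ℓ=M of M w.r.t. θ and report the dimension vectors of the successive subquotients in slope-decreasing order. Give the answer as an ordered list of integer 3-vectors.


Via rank(M_{q-1}∘⋯∘M_p): M ≅ I[1,1], I[1,3]^2, I[2,3].
μ_θ-semistable layers: μ^(1)=1; μ^(2)=0; μ^(3)=-1/2

((1, 0, 0); (2, 2, 2); (0, 1, 1))


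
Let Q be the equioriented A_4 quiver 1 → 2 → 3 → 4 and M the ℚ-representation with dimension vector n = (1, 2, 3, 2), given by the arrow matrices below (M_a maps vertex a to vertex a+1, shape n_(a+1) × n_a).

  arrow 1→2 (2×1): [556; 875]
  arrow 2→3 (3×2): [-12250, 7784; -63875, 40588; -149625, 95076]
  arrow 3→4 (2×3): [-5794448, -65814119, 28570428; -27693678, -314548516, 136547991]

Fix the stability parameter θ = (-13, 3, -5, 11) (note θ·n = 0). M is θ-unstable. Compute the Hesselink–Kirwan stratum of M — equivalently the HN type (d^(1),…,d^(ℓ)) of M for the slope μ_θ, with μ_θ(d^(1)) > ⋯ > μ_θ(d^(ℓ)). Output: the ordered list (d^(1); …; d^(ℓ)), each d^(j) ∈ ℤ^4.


Via rank(M_{q-1}∘⋯∘M_p): M ≅ I[1,2], I[2,4], I[3,3], I[3,4].
μ_θ-semistable layers: μ^(1)=11; μ^(2)=3; μ^(3)=-1; μ^(4)=-5; μ^(5)=-13

((0, 0, 0, 2); (0, 1, 0, 0); (0, 1, 1, 0); (0, 0, 2, 0); (1, 0, 0, 0))


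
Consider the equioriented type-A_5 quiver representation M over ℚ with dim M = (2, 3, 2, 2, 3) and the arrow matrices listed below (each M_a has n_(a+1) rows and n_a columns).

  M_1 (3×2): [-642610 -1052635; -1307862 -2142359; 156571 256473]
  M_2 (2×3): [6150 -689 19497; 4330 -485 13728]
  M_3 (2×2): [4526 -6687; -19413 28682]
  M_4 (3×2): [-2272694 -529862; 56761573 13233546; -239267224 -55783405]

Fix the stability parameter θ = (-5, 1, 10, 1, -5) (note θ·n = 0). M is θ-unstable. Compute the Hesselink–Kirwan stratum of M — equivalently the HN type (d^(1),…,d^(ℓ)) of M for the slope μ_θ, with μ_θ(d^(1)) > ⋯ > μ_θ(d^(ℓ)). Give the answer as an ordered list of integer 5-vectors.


Interval decomposition of M: I[1,5]^2, I[2,2], I[5,5].
HN type (ℓ=3): μ^(1)=2; μ^(2)=1; μ^(3)=-5

((0, 0, 2, 2, 2); (0, 3, 0, 0, 0); (2, 0, 0, 0, 1))


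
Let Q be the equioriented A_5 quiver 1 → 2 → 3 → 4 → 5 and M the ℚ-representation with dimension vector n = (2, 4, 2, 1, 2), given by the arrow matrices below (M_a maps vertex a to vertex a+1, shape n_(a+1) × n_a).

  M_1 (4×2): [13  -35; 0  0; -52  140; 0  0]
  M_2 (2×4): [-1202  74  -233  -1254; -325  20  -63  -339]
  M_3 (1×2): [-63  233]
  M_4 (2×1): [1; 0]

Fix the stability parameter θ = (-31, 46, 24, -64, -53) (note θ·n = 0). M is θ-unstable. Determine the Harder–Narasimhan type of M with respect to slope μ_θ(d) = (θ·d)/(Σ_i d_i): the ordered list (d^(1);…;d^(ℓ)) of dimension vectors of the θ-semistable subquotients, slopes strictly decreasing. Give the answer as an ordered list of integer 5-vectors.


Via rank(M_{q-1}∘⋯∘M_p): M ≅ I[1,1], I[1,5], I[2,2]^2, I[2,3], I[5,5].
μ_θ-semistable layers: μ^(1)=46; μ^(2)=35; μ^(3)=-47/4; μ^(4)=-31; μ^(5)=-53

((0, 2, 0, 0, 0); (0, 1, 1, 0, 0); (0, 1, 1, 1, 1); (2, 0, 0, 0, 0); (0, 0, 0, 0, 1))


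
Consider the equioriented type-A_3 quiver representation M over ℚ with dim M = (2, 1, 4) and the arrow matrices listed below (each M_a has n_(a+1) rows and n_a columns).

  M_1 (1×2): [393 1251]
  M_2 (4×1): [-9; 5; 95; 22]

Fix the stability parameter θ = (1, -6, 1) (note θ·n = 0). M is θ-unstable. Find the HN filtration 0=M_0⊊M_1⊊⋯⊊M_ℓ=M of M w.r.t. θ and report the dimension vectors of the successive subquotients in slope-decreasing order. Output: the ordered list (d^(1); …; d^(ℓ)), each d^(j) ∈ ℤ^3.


Interval decomposition of M: I[1,1], I[1,3], I[3,3]^3.
HN type (ℓ=2): μ^(1)=1; μ^(2)=-5/2

((1, 0, 4); (1, 1, 0))


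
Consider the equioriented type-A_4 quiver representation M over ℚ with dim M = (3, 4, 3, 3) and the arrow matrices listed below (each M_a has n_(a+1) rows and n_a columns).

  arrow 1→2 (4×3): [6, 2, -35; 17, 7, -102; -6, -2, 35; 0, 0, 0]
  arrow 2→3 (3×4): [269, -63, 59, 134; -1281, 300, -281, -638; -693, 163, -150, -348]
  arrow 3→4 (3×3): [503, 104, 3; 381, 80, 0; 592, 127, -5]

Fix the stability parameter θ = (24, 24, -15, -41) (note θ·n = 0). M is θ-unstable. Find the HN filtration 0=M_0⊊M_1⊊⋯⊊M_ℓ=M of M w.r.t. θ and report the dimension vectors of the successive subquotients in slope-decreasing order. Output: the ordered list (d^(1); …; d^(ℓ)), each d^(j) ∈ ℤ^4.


Via rank(M_{q-1}∘⋯∘M_p): M ≅ I[1,1], I[1,4]^2, I[2,2], I[2,4].
μ_θ-semistable layers: μ^(1)=24; μ^(2)=-2; μ^(3)=-32/3

((1, 1, 0, 0); (2, 2, 2, 2); (0, 1, 1, 1))


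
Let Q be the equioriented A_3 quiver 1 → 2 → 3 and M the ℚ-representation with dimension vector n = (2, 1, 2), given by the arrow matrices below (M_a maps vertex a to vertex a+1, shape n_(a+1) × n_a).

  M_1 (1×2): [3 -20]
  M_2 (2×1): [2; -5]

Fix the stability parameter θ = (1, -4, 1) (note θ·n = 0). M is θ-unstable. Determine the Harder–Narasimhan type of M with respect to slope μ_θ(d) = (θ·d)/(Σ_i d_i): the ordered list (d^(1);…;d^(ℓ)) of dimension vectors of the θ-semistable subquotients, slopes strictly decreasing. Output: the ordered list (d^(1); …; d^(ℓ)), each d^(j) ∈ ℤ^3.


Barcode: M ≅ I[1,1], I[1,3], I[3,3]. HN layers by μ_θ (2 steps, strictly decreasing):
  μ^(1)=1; μ^(2)=-3/2

((1, 0, 2); (1, 1, 0))


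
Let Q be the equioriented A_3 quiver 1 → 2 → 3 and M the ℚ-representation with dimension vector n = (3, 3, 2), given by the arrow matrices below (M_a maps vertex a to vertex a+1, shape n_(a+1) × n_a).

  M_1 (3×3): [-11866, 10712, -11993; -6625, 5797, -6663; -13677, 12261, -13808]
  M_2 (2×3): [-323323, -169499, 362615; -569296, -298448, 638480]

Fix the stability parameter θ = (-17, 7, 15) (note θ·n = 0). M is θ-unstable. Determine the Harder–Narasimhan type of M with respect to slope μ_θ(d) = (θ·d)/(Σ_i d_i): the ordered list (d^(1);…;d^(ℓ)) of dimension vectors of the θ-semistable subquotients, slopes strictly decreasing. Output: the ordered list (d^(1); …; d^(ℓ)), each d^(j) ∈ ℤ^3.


Via rank(M_{q-1}∘⋯∘M_p): M ≅ I[1,2]^2, I[1,3], I[3,3].
μ_θ-semistable layers: μ^(1)=15; μ^(2)=7; μ^(3)=-17

((0, 0, 2); (0, 3, 0); (3, 0, 0))


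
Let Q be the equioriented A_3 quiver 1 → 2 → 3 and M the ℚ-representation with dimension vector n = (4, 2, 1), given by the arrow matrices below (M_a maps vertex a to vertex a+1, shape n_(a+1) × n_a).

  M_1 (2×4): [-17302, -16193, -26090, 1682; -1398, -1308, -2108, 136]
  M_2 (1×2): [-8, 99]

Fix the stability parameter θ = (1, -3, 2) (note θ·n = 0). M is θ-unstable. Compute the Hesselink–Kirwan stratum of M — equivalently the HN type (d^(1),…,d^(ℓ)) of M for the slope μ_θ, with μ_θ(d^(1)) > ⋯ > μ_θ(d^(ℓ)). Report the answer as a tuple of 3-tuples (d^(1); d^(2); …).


Via rank(M_{q-1}∘⋯∘M_p): M ≅ I[1,1]^2, I[1,2], I[1,3].
μ_θ-semistable layers: μ^(1)=2; μ^(2)=1; μ^(3)=-1

((0, 0, 1); (2, 0, 0); (2, 2, 0))


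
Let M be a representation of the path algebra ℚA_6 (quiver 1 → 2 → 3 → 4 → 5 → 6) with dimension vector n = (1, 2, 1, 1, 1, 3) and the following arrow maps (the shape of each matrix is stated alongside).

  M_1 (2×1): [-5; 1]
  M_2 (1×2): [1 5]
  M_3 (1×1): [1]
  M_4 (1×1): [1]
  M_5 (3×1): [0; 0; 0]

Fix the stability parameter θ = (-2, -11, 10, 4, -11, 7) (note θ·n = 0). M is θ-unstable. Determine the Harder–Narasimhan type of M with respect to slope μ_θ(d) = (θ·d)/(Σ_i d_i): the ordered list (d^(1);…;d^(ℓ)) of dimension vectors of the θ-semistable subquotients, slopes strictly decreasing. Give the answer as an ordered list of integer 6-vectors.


Barcode: M ≅ I[1,2], I[2,5], I[6,6]^3. HN layers by μ_θ (4 steps, strictly decreasing):
  μ^(1)=7; μ^(2)=1; μ^(3)=-13/2; μ^(4)=-11

((0, 0, 0, 0, 0, 3); (0, 0, 1, 1, 1, 0); (1, 1, 0, 0, 0, 0); (0, 1, 0, 0, 0, 0))


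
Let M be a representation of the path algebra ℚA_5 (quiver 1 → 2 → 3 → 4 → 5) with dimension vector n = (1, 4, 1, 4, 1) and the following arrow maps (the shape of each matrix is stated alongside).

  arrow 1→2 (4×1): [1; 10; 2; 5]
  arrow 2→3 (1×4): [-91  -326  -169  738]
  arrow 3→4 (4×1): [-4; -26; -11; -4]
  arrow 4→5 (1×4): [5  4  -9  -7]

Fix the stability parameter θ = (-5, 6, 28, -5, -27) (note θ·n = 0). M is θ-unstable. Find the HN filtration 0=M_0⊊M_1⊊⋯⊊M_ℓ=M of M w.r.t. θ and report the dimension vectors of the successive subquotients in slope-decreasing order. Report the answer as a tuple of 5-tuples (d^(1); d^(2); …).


Interval decomposition of M: I[1,5], I[2,2]^3, I[4,4]^3.
HN type (ℓ=3): μ^(1)=6; μ^(2)=1/2; μ^(3)=-5

((0, 3, 0, 0, 0); (0, 1, 1, 1, 1); (1, 0, 0, 3, 0))


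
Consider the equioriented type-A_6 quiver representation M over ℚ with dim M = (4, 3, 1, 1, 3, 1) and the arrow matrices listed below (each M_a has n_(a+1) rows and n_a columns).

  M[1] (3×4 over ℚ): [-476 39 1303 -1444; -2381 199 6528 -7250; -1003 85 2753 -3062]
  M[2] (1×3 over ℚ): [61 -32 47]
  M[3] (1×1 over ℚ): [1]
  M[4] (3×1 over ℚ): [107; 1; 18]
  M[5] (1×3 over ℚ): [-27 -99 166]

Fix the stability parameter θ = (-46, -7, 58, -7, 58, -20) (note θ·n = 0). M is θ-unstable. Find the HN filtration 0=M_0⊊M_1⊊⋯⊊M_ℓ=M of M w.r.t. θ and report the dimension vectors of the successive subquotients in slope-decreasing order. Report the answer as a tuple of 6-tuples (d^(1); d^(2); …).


Via rank(M_{q-1}∘⋯∘M_p): M ≅ I[1,1], I[1,2]^2, I[1,5], I[5,5], I[5,6].
μ_θ-semistable layers: μ^(1)=58; μ^(2)=51/2; μ^(3)=19; μ^(4)=-7; μ^(5)=-46

((0, 0, 0, 0, 2, 0); (0, 0, 1, 1, 0, 0); (0, 0, 0, 0, 1, 1); (0, 3, 0, 0, 0, 0); (4, 0, 0, 0, 0, 0))


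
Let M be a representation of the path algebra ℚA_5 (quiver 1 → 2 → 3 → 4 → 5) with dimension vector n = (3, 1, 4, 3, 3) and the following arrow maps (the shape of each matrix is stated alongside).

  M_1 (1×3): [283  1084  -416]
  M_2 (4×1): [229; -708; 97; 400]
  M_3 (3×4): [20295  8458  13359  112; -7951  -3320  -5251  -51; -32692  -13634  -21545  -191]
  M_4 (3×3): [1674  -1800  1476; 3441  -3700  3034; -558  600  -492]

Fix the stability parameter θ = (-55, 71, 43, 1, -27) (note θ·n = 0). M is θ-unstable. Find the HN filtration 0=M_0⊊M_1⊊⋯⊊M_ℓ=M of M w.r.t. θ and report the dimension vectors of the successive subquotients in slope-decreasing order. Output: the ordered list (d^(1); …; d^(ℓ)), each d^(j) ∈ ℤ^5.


Barcode: M ≅ I[1,1]^2, I[1,4], I[3,3], I[3,4], I[3,5], I[5,5]^2. HN layers by μ_θ (6 steps, strictly decreasing):
  μ^(1)=43; μ^(2)=115/3; μ^(3)=22; μ^(4)=17/3; μ^(5)=-27; μ^(6)=-55

((0, 0, 1, 0, 0); (0, 1, 1, 1, 0); (0, 0, 1, 1, 0); (0, 0, 1, 1, 1); (0, 0, 0, 0, 2); (3, 0, 0, 0, 0))


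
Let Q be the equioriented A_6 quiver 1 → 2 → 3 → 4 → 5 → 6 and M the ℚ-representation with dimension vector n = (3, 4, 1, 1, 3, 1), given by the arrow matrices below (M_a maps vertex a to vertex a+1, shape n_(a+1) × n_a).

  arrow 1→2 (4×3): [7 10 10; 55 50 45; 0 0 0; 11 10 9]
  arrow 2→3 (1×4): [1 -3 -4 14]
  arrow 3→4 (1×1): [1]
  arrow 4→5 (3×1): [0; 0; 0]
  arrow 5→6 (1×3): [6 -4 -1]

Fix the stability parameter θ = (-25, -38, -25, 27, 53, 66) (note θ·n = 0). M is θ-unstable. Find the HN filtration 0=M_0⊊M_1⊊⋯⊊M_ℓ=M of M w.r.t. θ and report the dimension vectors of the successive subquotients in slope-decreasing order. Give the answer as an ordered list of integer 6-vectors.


Via rank(M_{q-1}∘⋯∘M_p): M ≅ I[1,1], I[1,2], I[1,4], I[2,2]^2, I[5,5]^2, I[5,6].
μ_θ-semistable layers: μ^(1)=66; μ^(2)=53; μ^(3)=27; μ^(4)=-25; μ^(5)=-63/2; μ^(6)=-38

((0, 0, 0, 0, 0, 1); (0, 0, 0, 0, 3, 0); (0, 0, 0, 1, 0, 0); (1, 0, 1, 0, 0, 0); (2, 2, 0, 0, 0, 0); (0, 2, 0, 0, 0, 0))


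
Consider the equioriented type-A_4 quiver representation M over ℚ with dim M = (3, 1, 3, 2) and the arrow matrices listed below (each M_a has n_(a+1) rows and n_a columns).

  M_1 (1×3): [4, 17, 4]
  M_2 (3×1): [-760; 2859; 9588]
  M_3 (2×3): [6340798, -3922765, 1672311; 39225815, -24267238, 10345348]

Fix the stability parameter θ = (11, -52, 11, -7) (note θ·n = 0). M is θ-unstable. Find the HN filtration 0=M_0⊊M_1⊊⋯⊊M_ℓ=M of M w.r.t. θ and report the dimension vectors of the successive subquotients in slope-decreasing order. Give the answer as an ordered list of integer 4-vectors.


Barcode: M ≅ I[1,1]^2, I[1,4], I[3,3], I[3,4]. HN layers by μ_θ (3 steps, strictly decreasing):
  μ^(1)=11; μ^(2)=2; μ^(3)=-41/2

((2, 0, 1, 0); (0, 0, 2, 2); (1, 1, 0, 0))


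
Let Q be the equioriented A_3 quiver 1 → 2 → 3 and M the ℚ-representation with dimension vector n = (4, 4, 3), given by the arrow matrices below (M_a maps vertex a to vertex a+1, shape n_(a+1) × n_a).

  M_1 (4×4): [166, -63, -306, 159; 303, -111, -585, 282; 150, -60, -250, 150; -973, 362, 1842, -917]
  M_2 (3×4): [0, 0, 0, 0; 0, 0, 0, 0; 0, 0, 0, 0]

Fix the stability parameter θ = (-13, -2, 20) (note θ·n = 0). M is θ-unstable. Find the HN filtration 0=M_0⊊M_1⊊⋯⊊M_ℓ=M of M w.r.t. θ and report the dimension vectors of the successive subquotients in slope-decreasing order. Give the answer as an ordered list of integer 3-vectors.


Barcode: M ≅ I[1,1], I[1,2]^3, I[2,2], I[3,3]^3. HN layers by μ_θ (3 steps, strictly decreasing):
  μ^(1)=20; μ^(2)=-2; μ^(3)=-13

((0, 0, 3); (0, 4, 0); (4, 0, 0))


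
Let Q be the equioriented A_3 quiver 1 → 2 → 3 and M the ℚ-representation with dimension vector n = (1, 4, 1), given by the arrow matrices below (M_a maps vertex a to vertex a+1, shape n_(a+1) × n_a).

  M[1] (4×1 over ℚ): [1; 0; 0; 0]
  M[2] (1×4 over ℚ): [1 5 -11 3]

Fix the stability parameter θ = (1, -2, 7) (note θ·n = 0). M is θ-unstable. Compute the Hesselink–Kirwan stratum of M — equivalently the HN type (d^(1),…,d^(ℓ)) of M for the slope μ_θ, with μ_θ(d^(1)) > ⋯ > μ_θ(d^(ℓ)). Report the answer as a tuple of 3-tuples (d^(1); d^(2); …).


Barcode: M ≅ I[1,3], I[2,2]^3. HN layers by μ_θ (3 steps, strictly decreasing):
  μ^(1)=7; μ^(2)=-1/2; μ^(3)=-2

((0, 0, 1); (1, 1, 0); (0, 3, 0))


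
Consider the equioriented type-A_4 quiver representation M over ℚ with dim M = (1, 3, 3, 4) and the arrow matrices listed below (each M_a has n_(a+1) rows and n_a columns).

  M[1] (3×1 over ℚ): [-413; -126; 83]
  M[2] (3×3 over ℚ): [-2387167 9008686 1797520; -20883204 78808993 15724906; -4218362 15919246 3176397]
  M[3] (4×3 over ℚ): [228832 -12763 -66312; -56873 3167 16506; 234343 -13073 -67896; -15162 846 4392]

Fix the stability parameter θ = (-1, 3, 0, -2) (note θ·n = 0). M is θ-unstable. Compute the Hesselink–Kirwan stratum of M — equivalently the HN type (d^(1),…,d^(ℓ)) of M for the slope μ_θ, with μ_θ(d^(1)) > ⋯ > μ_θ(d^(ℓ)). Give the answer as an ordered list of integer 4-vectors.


Interval decomposition of M: I[1,4], I[2,4]^2, I[4,4].
HN type (ℓ=3): μ^(1)=1/3; μ^(2)=-1; μ^(3)=-2

((0, 3, 3, 3); (1, 0, 0, 0); (0, 0, 0, 1))


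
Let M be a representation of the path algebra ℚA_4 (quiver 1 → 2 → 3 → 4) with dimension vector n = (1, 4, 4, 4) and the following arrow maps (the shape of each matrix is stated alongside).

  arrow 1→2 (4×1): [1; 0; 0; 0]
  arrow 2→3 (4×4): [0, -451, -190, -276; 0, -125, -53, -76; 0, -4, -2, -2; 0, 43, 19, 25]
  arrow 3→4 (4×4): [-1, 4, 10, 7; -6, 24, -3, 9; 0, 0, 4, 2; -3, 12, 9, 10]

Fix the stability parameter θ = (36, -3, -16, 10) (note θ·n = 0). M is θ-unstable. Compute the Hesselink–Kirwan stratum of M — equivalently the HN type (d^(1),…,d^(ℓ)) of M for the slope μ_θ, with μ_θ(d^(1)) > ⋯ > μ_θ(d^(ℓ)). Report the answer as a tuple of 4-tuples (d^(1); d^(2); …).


Barcode: M ≅ I[1,2], I[2,3], I[2,4]^2, I[3,4], I[4,4]. HN layers by μ_θ (4 steps, strictly decreasing):
  μ^(1)=33/2; μ^(2)=10; μ^(3)=-19/2; μ^(4)=-16

((1, 1, 0, 0); (0, 0, 0, 4); (0, 3, 3, 0); (0, 0, 1, 0))


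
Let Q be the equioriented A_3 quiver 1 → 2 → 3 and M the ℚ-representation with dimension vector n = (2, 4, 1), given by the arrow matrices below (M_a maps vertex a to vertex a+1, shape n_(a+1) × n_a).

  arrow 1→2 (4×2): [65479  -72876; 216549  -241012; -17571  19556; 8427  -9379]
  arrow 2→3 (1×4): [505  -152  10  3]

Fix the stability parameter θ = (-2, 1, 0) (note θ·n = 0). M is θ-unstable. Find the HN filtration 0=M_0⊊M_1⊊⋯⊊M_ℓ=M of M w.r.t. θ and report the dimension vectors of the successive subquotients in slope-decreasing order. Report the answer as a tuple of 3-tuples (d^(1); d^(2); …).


Barcode: M ≅ I[1,2], I[1,3], I[2,2]^2. HN layers by μ_θ (3 steps, strictly decreasing):
  μ^(1)=1; μ^(2)=1/2; μ^(3)=-2

((0, 3, 0); (0, 1, 1); (2, 0, 0))


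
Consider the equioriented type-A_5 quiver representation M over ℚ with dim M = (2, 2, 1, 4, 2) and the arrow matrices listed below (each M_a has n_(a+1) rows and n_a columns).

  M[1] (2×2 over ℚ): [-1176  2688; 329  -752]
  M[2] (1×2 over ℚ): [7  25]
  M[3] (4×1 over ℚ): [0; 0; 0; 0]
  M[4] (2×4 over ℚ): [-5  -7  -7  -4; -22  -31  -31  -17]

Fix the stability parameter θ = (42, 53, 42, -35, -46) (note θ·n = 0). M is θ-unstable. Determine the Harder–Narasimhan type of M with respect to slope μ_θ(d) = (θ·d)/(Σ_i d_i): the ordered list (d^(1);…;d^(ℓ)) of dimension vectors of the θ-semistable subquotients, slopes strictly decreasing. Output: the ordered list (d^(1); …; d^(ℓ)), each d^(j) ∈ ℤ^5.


Interval decomposition of M: I[1,1], I[1,3], I[2,2], I[4,4]^2, I[4,5]^2.
HN type (ℓ=5): μ^(1)=53; μ^(2)=95/2; μ^(3)=42; μ^(4)=-35; μ^(5)=-81/2

((0, 1, 0, 0, 0); (0, 1, 1, 0, 0); (2, 0, 0, 0, 0); (0, 0, 0, 2, 0); (0, 0, 0, 2, 2))


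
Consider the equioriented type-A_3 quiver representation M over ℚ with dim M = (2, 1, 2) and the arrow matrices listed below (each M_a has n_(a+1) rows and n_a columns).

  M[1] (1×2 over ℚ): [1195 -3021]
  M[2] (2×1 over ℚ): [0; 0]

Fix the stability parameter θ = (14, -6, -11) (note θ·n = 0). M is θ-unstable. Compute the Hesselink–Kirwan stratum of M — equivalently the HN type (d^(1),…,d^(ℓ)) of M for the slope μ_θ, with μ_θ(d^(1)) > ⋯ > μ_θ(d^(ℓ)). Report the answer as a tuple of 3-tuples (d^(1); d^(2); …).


Interval decomposition of M: I[1,1], I[1,2], I[3,3]^2.
HN type (ℓ=3): μ^(1)=14; μ^(2)=4; μ^(3)=-11

((1, 0, 0); (1, 1, 0); (0, 0, 2))


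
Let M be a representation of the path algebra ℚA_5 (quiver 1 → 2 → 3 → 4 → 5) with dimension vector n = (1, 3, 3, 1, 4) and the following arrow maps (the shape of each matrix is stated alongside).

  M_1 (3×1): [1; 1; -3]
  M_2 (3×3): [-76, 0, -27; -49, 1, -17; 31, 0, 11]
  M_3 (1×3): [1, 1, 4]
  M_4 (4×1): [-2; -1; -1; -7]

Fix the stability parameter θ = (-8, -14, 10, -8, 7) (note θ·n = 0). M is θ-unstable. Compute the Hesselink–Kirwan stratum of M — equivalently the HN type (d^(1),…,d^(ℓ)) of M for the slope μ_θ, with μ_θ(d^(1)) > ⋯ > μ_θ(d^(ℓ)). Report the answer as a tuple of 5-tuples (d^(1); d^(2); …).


Via rank(M_{q-1}∘⋯∘M_p): M ≅ I[1,3], I[2,3], I[2,5], I[5,5]^3.
μ_θ-semistable layers: μ^(1)=10; μ^(2)=7; μ^(3)=1; μ^(4)=-11; μ^(5)=-14

((0, 0, 2, 0, 0); (0, 0, 0, 0, 4); (0, 0, 1, 1, 0); (1, 1, 0, 0, 0); (0, 2, 0, 0, 0))


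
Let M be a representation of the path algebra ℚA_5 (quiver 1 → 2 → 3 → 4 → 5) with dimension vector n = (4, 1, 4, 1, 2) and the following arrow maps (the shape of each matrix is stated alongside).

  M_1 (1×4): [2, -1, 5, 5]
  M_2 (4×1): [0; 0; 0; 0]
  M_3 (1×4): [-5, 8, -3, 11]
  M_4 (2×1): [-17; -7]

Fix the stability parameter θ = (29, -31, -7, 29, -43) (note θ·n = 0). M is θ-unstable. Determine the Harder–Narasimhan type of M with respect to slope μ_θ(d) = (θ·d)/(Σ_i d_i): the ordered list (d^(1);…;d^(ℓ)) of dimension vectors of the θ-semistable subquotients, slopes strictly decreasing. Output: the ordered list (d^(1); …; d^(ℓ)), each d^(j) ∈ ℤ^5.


Interval decomposition of M: I[1,1]^3, I[1,2], I[3,3]^3, I[3,5], I[5,5].
HN type (ℓ=4): μ^(1)=29; μ^(2)=-1; μ^(3)=-7; μ^(4)=-43

((3, 0, 0, 0, 0); (1, 1, 0, 0, 0); (0, 0, 4, 1, 1); (0, 0, 0, 0, 1))


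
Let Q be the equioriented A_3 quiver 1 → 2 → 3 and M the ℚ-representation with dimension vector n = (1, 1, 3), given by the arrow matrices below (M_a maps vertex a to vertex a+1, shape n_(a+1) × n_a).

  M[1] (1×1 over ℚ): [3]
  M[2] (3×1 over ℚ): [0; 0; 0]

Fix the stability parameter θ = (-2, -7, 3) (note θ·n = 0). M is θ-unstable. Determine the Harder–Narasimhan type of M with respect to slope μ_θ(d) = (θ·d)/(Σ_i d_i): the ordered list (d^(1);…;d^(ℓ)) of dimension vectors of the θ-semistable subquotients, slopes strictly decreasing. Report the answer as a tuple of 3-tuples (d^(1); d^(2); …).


Barcode: M ≅ I[1,2], I[3,3]^3. HN layers by μ_θ (2 steps, strictly decreasing):
  μ^(1)=3; μ^(2)=-9/2

((0, 0, 3); (1, 1, 0))


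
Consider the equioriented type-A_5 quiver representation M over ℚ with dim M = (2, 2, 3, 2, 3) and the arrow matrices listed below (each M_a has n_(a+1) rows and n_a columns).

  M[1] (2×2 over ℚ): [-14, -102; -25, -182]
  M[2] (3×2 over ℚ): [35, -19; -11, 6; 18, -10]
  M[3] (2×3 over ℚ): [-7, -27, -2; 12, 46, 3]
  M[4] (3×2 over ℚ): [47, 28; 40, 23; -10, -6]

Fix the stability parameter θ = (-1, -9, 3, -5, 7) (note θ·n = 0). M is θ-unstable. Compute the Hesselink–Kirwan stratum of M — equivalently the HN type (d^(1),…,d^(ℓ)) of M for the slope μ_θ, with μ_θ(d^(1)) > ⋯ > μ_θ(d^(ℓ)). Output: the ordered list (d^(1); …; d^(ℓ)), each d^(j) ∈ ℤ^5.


Interval decomposition of M: I[1,3], I[1,5], I[3,5], I[5,5].
HN type (ℓ=4): μ^(1)=7; μ^(2)=3; μ^(3)=-1; μ^(4)=-5

((0, 0, 0, 0, 3); (0, 0, 1, 0, 0); (0, 0, 2, 2, 0); (2, 2, 0, 0, 0))


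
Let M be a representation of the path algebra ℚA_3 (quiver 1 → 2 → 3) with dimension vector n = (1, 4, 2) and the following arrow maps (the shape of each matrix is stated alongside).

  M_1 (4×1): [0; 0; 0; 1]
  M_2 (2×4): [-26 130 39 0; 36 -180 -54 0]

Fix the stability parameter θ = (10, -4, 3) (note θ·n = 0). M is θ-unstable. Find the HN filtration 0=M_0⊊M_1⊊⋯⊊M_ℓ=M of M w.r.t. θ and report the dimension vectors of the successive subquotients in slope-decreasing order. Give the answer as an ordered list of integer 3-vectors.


Via rank(M_{q-1}∘⋯∘M_p): M ≅ I[1,2], I[2,2]^2, I[2,3], I[3,3].
μ_θ-semistable layers: μ^(1)=3; μ^(2)=-4

((1, 1, 2); (0, 3, 0))


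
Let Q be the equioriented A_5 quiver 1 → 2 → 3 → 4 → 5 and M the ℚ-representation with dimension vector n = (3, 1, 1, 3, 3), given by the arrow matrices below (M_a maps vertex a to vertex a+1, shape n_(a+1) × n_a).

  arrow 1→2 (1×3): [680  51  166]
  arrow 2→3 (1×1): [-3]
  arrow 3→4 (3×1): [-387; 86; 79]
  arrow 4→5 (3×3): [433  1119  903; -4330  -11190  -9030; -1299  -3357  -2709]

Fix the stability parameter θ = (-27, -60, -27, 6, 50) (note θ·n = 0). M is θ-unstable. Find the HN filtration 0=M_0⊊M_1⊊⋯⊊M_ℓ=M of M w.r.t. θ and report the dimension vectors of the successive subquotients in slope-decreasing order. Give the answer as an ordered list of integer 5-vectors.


Barcode: M ≅ I[1,1]^2, I[1,4], I[4,4], I[4,5], I[5,5]^2. HN layers by μ_θ (4 steps, strictly decreasing):
  μ^(1)=50; μ^(2)=6; μ^(3)=-27; μ^(4)=-87/2

((0, 0, 0, 0, 3); (0, 0, 0, 3, 0); (2, 0, 1, 0, 0); (1, 1, 0, 0, 0))


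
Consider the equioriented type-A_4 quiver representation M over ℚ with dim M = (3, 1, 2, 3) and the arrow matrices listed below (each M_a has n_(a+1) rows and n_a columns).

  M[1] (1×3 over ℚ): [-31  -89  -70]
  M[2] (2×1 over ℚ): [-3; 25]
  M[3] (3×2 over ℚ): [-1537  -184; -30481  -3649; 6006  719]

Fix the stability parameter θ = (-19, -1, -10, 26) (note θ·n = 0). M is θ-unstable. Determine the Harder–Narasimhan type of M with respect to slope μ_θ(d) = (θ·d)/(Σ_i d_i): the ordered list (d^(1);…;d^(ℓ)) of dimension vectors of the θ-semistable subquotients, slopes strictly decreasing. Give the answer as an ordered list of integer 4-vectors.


Interval decomposition of M: I[1,1]^2, I[1,4], I[3,4], I[4,4].
HN type (ℓ=4): μ^(1)=26; μ^(2)=-11/2; μ^(3)=-10; μ^(4)=-19

((0, 0, 0, 3); (0, 1, 1, 0); (0, 0, 1, 0); (3, 0, 0, 0))


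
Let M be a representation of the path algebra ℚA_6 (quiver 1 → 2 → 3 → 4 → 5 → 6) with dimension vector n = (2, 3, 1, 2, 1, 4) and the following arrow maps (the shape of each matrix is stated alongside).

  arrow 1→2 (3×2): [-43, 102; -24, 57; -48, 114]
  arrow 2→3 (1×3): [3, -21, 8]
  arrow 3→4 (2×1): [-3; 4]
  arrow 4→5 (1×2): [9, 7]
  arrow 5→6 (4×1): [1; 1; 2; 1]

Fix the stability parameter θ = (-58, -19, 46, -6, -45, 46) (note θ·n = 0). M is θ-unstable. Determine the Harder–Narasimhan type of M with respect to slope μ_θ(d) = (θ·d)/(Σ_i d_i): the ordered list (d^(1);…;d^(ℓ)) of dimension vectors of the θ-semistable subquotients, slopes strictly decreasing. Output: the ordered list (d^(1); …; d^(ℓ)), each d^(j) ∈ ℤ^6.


Barcode: M ≅ I[1,2], I[1,6], I[2,2], I[4,4], I[6,6]^3. HN layers by μ_θ (5 steps, strictly decreasing):
  μ^(1)=46; μ^(2)=-5/3; μ^(3)=-6; μ^(4)=-19; μ^(5)=-58

((0, 0, 0, 0, 0, 4); (0, 0, 1, 1, 1, 0); (0, 0, 0, 1, 0, 0); (0, 3, 0, 0, 0, 0); (2, 0, 0, 0, 0, 0))


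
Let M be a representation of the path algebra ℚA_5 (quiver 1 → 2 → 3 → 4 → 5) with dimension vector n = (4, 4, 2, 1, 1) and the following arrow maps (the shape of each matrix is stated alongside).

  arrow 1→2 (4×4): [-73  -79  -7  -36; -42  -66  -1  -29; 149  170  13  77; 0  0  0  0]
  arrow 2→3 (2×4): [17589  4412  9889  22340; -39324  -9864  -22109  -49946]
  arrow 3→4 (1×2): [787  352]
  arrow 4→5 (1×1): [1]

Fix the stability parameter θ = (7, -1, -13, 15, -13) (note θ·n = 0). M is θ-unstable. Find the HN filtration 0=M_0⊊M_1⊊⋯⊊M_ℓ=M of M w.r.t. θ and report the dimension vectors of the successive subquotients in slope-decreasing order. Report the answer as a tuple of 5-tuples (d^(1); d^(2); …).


Interval decomposition of M: I[1,1], I[1,2], I[1,3], I[1,5], I[2,2].
HN type (ℓ=5): μ^(1)=7; μ^(2)=3; μ^(3)=1; μ^(4)=-1; μ^(5)=-7/3

((1, 0, 0, 0, 0); (1, 1, 0, 0, 0); (0, 0, 0, 1, 1); (0, 1, 0, 0, 0); (2, 2, 2, 0, 0))
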